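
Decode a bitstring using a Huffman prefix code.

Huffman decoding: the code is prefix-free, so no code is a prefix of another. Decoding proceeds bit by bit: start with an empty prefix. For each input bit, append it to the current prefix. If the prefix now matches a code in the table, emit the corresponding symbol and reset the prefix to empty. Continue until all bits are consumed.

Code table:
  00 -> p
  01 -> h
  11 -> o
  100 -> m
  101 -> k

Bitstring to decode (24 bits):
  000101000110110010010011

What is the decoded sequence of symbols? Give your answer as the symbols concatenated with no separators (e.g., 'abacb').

Answer: phhphkmmmo

Derivation:
Bit 0: prefix='0' (no match yet)
Bit 1: prefix='00' -> emit 'p', reset
Bit 2: prefix='0' (no match yet)
Bit 3: prefix='01' -> emit 'h', reset
Bit 4: prefix='0' (no match yet)
Bit 5: prefix='01' -> emit 'h', reset
Bit 6: prefix='0' (no match yet)
Bit 7: prefix='00' -> emit 'p', reset
Bit 8: prefix='0' (no match yet)
Bit 9: prefix='01' -> emit 'h', reset
Bit 10: prefix='1' (no match yet)
Bit 11: prefix='10' (no match yet)
Bit 12: prefix='101' -> emit 'k', reset
Bit 13: prefix='1' (no match yet)
Bit 14: prefix='10' (no match yet)
Bit 15: prefix='100' -> emit 'm', reset
Bit 16: prefix='1' (no match yet)
Bit 17: prefix='10' (no match yet)
Bit 18: prefix='100' -> emit 'm', reset
Bit 19: prefix='1' (no match yet)
Bit 20: prefix='10' (no match yet)
Bit 21: prefix='100' -> emit 'm', reset
Bit 22: prefix='1' (no match yet)
Bit 23: prefix='11' -> emit 'o', reset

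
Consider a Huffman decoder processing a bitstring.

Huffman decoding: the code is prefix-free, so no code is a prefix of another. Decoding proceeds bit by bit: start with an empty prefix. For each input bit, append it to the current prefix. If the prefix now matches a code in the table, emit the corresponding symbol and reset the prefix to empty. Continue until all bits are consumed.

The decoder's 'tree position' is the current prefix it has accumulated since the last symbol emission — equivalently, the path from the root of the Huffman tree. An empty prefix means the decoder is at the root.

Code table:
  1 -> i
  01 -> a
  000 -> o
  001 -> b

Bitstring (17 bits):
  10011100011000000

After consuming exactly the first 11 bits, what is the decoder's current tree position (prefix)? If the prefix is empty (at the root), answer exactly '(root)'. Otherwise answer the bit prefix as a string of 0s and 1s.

Bit 0: prefix='1' -> emit 'i', reset
Bit 1: prefix='0' (no match yet)
Bit 2: prefix='00' (no match yet)
Bit 3: prefix='001' -> emit 'b', reset
Bit 4: prefix='1' -> emit 'i', reset
Bit 5: prefix='1' -> emit 'i', reset
Bit 6: prefix='0' (no match yet)
Bit 7: prefix='00' (no match yet)
Bit 8: prefix='000' -> emit 'o', reset
Bit 9: prefix='1' -> emit 'i', reset
Bit 10: prefix='1' -> emit 'i', reset

Answer: (root)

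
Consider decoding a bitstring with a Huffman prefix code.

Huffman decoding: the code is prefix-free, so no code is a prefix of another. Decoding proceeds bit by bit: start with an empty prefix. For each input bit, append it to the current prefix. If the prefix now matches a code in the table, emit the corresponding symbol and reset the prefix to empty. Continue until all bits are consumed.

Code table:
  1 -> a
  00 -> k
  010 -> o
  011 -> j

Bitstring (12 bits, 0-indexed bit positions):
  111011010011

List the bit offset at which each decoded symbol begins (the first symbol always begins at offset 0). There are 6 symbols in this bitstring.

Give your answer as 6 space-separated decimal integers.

Bit 0: prefix='1' -> emit 'a', reset
Bit 1: prefix='1' -> emit 'a', reset
Bit 2: prefix='1' -> emit 'a', reset
Bit 3: prefix='0' (no match yet)
Bit 4: prefix='01' (no match yet)
Bit 5: prefix='011' -> emit 'j', reset
Bit 6: prefix='0' (no match yet)
Bit 7: prefix='01' (no match yet)
Bit 8: prefix='010' -> emit 'o', reset
Bit 9: prefix='0' (no match yet)
Bit 10: prefix='01' (no match yet)
Bit 11: prefix='011' -> emit 'j', reset

Answer: 0 1 2 3 6 9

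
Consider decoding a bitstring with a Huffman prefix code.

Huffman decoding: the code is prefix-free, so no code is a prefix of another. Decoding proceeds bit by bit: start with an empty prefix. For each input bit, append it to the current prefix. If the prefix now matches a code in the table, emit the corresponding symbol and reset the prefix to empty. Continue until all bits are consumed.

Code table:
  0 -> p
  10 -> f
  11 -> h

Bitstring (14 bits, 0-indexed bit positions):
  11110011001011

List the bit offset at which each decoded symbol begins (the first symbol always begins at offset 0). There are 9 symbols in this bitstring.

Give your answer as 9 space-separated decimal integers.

Bit 0: prefix='1' (no match yet)
Bit 1: prefix='11' -> emit 'h', reset
Bit 2: prefix='1' (no match yet)
Bit 3: prefix='11' -> emit 'h', reset
Bit 4: prefix='0' -> emit 'p', reset
Bit 5: prefix='0' -> emit 'p', reset
Bit 6: prefix='1' (no match yet)
Bit 7: prefix='11' -> emit 'h', reset
Bit 8: prefix='0' -> emit 'p', reset
Bit 9: prefix='0' -> emit 'p', reset
Bit 10: prefix='1' (no match yet)
Bit 11: prefix='10' -> emit 'f', reset
Bit 12: prefix='1' (no match yet)
Bit 13: prefix='11' -> emit 'h', reset

Answer: 0 2 4 5 6 8 9 10 12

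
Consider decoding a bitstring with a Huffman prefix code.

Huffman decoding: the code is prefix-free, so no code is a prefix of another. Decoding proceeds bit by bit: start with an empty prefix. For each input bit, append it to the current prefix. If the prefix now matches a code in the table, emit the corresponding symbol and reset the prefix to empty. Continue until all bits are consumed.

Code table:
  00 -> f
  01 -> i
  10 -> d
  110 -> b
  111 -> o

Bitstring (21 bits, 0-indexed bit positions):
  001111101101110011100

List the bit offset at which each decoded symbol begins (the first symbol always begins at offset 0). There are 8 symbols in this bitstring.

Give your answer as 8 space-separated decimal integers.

Bit 0: prefix='0' (no match yet)
Bit 1: prefix='00' -> emit 'f', reset
Bit 2: prefix='1' (no match yet)
Bit 3: prefix='11' (no match yet)
Bit 4: prefix='111' -> emit 'o', reset
Bit 5: prefix='1' (no match yet)
Bit 6: prefix='11' (no match yet)
Bit 7: prefix='110' -> emit 'b', reset
Bit 8: prefix='1' (no match yet)
Bit 9: prefix='11' (no match yet)
Bit 10: prefix='110' -> emit 'b', reset
Bit 11: prefix='1' (no match yet)
Bit 12: prefix='11' (no match yet)
Bit 13: prefix='111' -> emit 'o', reset
Bit 14: prefix='0' (no match yet)
Bit 15: prefix='00' -> emit 'f', reset
Bit 16: prefix='1' (no match yet)
Bit 17: prefix='11' (no match yet)
Bit 18: prefix='111' -> emit 'o', reset
Bit 19: prefix='0' (no match yet)
Bit 20: prefix='00' -> emit 'f', reset

Answer: 0 2 5 8 11 14 16 19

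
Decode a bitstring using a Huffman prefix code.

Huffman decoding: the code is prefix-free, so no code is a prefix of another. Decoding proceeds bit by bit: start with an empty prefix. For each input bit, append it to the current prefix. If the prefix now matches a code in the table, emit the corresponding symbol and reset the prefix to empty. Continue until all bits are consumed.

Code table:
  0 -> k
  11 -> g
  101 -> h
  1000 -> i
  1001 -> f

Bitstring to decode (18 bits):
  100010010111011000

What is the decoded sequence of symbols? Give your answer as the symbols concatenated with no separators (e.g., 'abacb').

Answer: ifkghi

Derivation:
Bit 0: prefix='1' (no match yet)
Bit 1: prefix='10' (no match yet)
Bit 2: prefix='100' (no match yet)
Bit 3: prefix='1000' -> emit 'i', reset
Bit 4: prefix='1' (no match yet)
Bit 5: prefix='10' (no match yet)
Bit 6: prefix='100' (no match yet)
Bit 7: prefix='1001' -> emit 'f', reset
Bit 8: prefix='0' -> emit 'k', reset
Bit 9: prefix='1' (no match yet)
Bit 10: prefix='11' -> emit 'g', reset
Bit 11: prefix='1' (no match yet)
Bit 12: prefix='10' (no match yet)
Bit 13: prefix='101' -> emit 'h', reset
Bit 14: prefix='1' (no match yet)
Bit 15: prefix='10' (no match yet)
Bit 16: prefix='100' (no match yet)
Bit 17: prefix='1000' -> emit 'i', reset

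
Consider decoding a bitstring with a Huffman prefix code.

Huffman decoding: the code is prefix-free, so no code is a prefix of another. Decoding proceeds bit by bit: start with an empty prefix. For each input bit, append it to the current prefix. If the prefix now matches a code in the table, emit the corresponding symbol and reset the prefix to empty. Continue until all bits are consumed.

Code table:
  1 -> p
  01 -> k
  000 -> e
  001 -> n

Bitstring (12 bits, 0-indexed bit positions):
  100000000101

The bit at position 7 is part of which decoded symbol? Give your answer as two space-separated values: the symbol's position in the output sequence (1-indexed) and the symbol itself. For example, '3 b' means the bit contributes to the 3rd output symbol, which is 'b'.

Answer: 4 n

Derivation:
Bit 0: prefix='1' -> emit 'p', reset
Bit 1: prefix='0' (no match yet)
Bit 2: prefix='00' (no match yet)
Bit 3: prefix='000' -> emit 'e', reset
Bit 4: prefix='0' (no match yet)
Bit 5: prefix='00' (no match yet)
Bit 6: prefix='000' -> emit 'e', reset
Bit 7: prefix='0' (no match yet)
Bit 8: prefix='00' (no match yet)
Bit 9: prefix='001' -> emit 'n', reset
Bit 10: prefix='0' (no match yet)
Bit 11: prefix='01' -> emit 'k', reset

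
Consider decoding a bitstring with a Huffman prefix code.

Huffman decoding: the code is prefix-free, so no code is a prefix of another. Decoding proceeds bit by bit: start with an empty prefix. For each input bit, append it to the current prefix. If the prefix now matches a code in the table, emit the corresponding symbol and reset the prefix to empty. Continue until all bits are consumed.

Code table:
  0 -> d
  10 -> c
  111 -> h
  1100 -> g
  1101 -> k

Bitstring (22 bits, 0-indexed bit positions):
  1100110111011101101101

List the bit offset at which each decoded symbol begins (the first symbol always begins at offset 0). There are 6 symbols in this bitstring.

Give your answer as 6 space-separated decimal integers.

Answer: 0 4 8 12 16 18

Derivation:
Bit 0: prefix='1' (no match yet)
Bit 1: prefix='11' (no match yet)
Bit 2: prefix='110' (no match yet)
Bit 3: prefix='1100' -> emit 'g', reset
Bit 4: prefix='1' (no match yet)
Bit 5: prefix='11' (no match yet)
Bit 6: prefix='110' (no match yet)
Bit 7: prefix='1101' -> emit 'k', reset
Bit 8: prefix='1' (no match yet)
Bit 9: prefix='11' (no match yet)
Bit 10: prefix='110' (no match yet)
Bit 11: prefix='1101' -> emit 'k', reset
Bit 12: prefix='1' (no match yet)
Bit 13: prefix='11' (no match yet)
Bit 14: prefix='110' (no match yet)
Bit 15: prefix='1101' -> emit 'k', reset
Bit 16: prefix='1' (no match yet)
Bit 17: prefix='10' -> emit 'c', reset
Bit 18: prefix='1' (no match yet)
Bit 19: prefix='11' (no match yet)
Bit 20: prefix='110' (no match yet)
Bit 21: prefix='1101' -> emit 'k', reset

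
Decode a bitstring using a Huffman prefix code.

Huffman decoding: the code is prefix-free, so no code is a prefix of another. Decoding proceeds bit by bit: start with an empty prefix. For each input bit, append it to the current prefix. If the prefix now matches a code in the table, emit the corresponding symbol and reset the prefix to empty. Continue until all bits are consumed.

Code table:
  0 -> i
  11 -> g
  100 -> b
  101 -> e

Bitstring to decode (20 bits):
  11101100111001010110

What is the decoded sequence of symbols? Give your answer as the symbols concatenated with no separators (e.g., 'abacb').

Bit 0: prefix='1' (no match yet)
Bit 1: prefix='11' -> emit 'g', reset
Bit 2: prefix='1' (no match yet)
Bit 3: prefix='10' (no match yet)
Bit 4: prefix='101' -> emit 'e', reset
Bit 5: prefix='1' (no match yet)
Bit 6: prefix='10' (no match yet)
Bit 7: prefix='100' -> emit 'b', reset
Bit 8: prefix='1' (no match yet)
Bit 9: prefix='11' -> emit 'g', reset
Bit 10: prefix='1' (no match yet)
Bit 11: prefix='10' (no match yet)
Bit 12: prefix='100' -> emit 'b', reset
Bit 13: prefix='1' (no match yet)
Bit 14: prefix='10' (no match yet)
Bit 15: prefix='101' -> emit 'e', reset
Bit 16: prefix='0' -> emit 'i', reset
Bit 17: prefix='1' (no match yet)
Bit 18: prefix='11' -> emit 'g', reset
Bit 19: prefix='0' -> emit 'i', reset

Answer: gebgbeigi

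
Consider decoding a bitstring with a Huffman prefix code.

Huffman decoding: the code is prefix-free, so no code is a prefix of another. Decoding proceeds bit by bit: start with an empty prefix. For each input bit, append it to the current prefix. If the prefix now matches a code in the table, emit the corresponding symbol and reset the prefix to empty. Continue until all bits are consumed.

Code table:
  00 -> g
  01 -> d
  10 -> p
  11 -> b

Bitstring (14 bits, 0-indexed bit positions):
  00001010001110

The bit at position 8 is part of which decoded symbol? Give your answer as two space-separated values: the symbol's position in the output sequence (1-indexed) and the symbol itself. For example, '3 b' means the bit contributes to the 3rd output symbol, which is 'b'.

Bit 0: prefix='0' (no match yet)
Bit 1: prefix='00' -> emit 'g', reset
Bit 2: prefix='0' (no match yet)
Bit 3: prefix='00' -> emit 'g', reset
Bit 4: prefix='1' (no match yet)
Bit 5: prefix='10' -> emit 'p', reset
Bit 6: prefix='1' (no match yet)
Bit 7: prefix='10' -> emit 'p', reset
Bit 8: prefix='0' (no match yet)
Bit 9: prefix='00' -> emit 'g', reset
Bit 10: prefix='1' (no match yet)
Bit 11: prefix='11' -> emit 'b', reset
Bit 12: prefix='1' (no match yet)

Answer: 5 g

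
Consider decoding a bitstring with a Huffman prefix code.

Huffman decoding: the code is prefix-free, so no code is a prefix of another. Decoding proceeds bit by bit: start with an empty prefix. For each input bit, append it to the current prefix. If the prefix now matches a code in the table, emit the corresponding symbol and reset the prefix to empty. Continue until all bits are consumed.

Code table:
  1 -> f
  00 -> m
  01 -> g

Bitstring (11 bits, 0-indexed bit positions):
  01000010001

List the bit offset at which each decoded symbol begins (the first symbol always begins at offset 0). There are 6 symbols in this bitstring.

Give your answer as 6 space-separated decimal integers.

Answer: 0 2 4 6 7 9

Derivation:
Bit 0: prefix='0' (no match yet)
Bit 1: prefix='01' -> emit 'g', reset
Bit 2: prefix='0' (no match yet)
Bit 3: prefix='00' -> emit 'm', reset
Bit 4: prefix='0' (no match yet)
Bit 5: prefix='00' -> emit 'm', reset
Bit 6: prefix='1' -> emit 'f', reset
Bit 7: prefix='0' (no match yet)
Bit 8: prefix='00' -> emit 'm', reset
Bit 9: prefix='0' (no match yet)
Bit 10: prefix='01' -> emit 'g', reset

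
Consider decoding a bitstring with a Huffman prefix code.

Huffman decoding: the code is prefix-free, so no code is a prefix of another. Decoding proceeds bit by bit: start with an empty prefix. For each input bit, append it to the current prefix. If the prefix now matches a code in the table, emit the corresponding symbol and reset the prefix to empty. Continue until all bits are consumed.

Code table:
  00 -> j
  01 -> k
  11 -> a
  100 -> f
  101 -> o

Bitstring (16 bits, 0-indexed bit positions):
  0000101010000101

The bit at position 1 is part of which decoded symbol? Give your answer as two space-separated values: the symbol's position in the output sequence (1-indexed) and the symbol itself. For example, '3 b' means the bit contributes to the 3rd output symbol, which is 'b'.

Bit 0: prefix='0' (no match yet)
Bit 1: prefix='00' -> emit 'j', reset
Bit 2: prefix='0' (no match yet)
Bit 3: prefix='00' -> emit 'j', reset
Bit 4: prefix='1' (no match yet)
Bit 5: prefix='10' (no match yet)

Answer: 1 j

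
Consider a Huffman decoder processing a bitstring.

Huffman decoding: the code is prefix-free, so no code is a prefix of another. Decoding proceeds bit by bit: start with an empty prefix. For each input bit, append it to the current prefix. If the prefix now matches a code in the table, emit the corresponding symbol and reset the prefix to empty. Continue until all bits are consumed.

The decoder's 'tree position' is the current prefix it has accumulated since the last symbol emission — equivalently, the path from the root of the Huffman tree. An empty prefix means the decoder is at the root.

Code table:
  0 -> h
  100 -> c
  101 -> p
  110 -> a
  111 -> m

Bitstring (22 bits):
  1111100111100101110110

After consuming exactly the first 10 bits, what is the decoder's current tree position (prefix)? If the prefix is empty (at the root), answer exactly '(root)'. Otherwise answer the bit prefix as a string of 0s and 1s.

Bit 0: prefix='1' (no match yet)
Bit 1: prefix='11' (no match yet)
Bit 2: prefix='111' -> emit 'm', reset
Bit 3: prefix='1' (no match yet)
Bit 4: prefix='11' (no match yet)
Bit 5: prefix='110' -> emit 'a', reset
Bit 6: prefix='0' -> emit 'h', reset
Bit 7: prefix='1' (no match yet)
Bit 8: prefix='11' (no match yet)
Bit 9: prefix='111' -> emit 'm', reset

Answer: (root)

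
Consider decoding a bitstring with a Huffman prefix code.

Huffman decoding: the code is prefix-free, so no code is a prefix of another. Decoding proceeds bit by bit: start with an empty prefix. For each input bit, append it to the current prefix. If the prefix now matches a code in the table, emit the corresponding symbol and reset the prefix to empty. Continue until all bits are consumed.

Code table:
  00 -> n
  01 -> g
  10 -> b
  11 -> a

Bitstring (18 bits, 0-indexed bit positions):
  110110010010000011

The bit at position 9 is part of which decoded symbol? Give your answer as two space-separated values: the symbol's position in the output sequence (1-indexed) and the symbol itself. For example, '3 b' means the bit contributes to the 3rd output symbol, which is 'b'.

Bit 0: prefix='1' (no match yet)
Bit 1: prefix='11' -> emit 'a', reset
Bit 2: prefix='0' (no match yet)
Bit 3: prefix='01' -> emit 'g', reset
Bit 4: prefix='1' (no match yet)
Bit 5: prefix='10' -> emit 'b', reset
Bit 6: prefix='0' (no match yet)
Bit 7: prefix='01' -> emit 'g', reset
Bit 8: prefix='0' (no match yet)
Bit 9: prefix='00' -> emit 'n', reset
Bit 10: prefix='1' (no match yet)
Bit 11: prefix='10' -> emit 'b', reset
Bit 12: prefix='0' (no match yet)
Bit 13: prefix='00' -> emit 'n', reset

Answer: 5 n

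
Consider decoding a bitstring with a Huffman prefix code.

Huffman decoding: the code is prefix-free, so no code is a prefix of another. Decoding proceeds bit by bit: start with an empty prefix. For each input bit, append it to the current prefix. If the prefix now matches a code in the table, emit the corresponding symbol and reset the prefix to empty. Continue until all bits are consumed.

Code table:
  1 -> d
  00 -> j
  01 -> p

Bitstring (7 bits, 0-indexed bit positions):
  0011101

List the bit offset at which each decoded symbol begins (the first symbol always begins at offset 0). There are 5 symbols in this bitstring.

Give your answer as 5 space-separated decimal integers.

Answer: 0 2 3 4 5

Derivation:
Bit 0: prefix='0' (no match yet)
Bit 1: prefix='00' -> emit 'j', reset
Bit 2: prefix='1' -> emit 'd', reset
Bit 3: prefix='1' -> emit 'd', reset
Bit 4: prefix='1' -> emit 'd', reset
Bit 5: prefix='0' (no match yet)
Bit 6: prefix='01' -> emit 'p', reset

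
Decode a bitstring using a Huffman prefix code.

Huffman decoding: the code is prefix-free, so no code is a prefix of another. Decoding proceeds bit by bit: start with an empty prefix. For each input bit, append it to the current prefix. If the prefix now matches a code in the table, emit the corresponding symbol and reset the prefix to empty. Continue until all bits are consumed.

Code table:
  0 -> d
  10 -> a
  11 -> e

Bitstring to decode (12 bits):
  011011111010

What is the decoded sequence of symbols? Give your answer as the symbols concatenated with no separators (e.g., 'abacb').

Bit 0: prefix='0' -> emit 'd', reset
Bit 1: prefix='1' (no match yet)
Bit 2: prefix='11' -> emit 'e', reset
Bit 3: prefix='0' -> emit 'd', reset
Bit 4: prefix='1' (no match yet)
Bit 5: prefix='11' -> emit 'e', reset
Bit 6: prefix='1' (no match yet)
Bit 7: prefix='11' -> emit 'e', reset
Bit 8: prefix='1' (no match yet)
Bit 9: prefix='10' -> emit 'a', reset
Bit 10: prefix='1' (no match yet)
Bit 11: prefix='10' -> emit 'a', reset

Answer: dedeeaa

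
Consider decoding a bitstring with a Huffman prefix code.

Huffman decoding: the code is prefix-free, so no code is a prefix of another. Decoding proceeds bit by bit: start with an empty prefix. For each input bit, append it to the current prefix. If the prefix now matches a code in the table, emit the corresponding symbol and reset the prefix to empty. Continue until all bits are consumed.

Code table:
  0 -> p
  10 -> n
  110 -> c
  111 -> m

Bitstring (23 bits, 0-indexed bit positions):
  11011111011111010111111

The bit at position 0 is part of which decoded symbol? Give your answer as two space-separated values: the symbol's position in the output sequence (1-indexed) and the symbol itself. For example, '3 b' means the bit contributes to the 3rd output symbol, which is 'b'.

Bit 0: prefix='1' (no match yet)
Bit 1: prefix='11' (no match yet)
Bit 2: prefix='110' -> emit 'c', reset
Bit 3: prefix='1' (no match yet)
Bit 4: prefix='11' (no match yet)

Answer: 1 c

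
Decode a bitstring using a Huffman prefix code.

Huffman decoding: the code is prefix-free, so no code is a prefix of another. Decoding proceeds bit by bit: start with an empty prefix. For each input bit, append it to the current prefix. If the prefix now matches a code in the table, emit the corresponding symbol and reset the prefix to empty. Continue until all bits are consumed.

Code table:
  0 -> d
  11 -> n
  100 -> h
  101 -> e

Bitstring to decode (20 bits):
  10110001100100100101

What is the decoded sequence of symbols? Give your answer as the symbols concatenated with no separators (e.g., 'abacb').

Answer: ehdnddhhe

Derivation:
Bit 0: prefix='1' (no match yet)
Bit 1: prefix='10' (no match yet)
Bit 2: prefix='101' -> emit 'e', reset
Bit 3: prefix='1' (no match yet)
Bit 4: prefix='10' (no match yet)
Bit 5: prefix='100' -> emit 'h', reset
Bit 6: prefix='0' -> emit 'd', reset
Bit 7: prefix='1' (no match yet)
Bit 8: prefix='11' -> emit 'n', reset
Bit 9: prefix='0' -> emit 'd', reset
Bit 10: prefix='0' -> emit 'd', reset
Bit 11: prefix='1' (no match yet)
Bit 12: prefix='10' (no match yet)
Bit 13: prefix='100' -> emit 'h', reset
Bit 14: prefix='1' (no match yet)
Bit 15: prefix='10' (no match yet)
Bit 16: prefix='100' -> emit 'h', reset
Bit 17: prefix='1' (no match yet)
Bit 18: prefix='10' (no match yet)
Bit 19: prefix='101' -> emit 'e', reset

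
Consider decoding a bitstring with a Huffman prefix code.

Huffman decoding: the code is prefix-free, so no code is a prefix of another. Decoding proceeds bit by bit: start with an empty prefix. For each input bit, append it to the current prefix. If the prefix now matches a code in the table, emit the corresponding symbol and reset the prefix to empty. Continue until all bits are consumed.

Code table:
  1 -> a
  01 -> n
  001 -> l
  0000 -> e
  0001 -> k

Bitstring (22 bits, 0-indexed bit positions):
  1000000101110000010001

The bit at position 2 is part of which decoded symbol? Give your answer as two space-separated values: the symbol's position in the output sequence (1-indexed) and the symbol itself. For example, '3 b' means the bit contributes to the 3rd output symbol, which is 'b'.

Answer: 2 e

Derivation:
Bit 0: prefix='1' -> emit 'a', reset
Bit 1: prefix='0' (no match yet)
Bit 2: prefix='00' (no match yet)
Bit 3: prefix='000' (no match yet)
Bit 4: prefix='0000' -> emit 'e', reset
Bit 5: prefix='0' (no match yet)
Bit 6: prefix='00' (no match yet)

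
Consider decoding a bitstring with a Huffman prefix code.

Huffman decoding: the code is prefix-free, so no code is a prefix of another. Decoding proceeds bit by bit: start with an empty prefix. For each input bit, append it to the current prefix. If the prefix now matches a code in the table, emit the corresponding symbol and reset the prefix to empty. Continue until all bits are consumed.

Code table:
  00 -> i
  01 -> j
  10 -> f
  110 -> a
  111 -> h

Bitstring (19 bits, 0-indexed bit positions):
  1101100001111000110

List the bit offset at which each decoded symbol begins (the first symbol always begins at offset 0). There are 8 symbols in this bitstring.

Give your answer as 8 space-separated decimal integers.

Bit 0: prefix='1' (no match yet)
Bit 1: prefix='11' (no match yet)
Bit 2: prefix='110' -> emit 'a', reset
Bit 3: prefix='1' (no match yet)
Bit 4: prefix='11' (no match yet)
Bit 5: prefix='110' -> emit 'a', reset
Bit 6: prefix='0' (no match yet)
Bit 7: prefix='00' -> emit 'i', reset
Bit 8: prefix='0' (no match yet)
Bit 9: prefix='01' -> emit 'j', reset
Bit 10: prefix='1' (no match yet)
Bit 11: prefix='11' (no match yet)
Bit 12: prefix='111' -> emit 'h', reset
Bit 13: prefix='0' (no match yet)
Bit 14: prefix='00' -> emit 'i', reset
Bit 15: prefix='0' (no match yet)
Bit 16: prefix='01' -> emit 'j', reset
Bit 17: prefix='1' (no match yet)
Bit 18: prefix='10' -> emit 'f', reset

Answer: 0 3 6 8 10 13 15 17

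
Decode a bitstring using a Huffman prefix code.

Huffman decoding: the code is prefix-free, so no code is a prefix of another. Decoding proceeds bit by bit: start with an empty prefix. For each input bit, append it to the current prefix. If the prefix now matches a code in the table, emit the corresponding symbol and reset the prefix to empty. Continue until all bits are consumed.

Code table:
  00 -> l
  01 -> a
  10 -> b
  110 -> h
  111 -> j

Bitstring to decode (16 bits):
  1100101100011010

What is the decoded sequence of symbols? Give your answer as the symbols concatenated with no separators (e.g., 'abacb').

Answer: haablhb

Derivation:
Bit 0: prefix='1' (no match yet)
Bit 1: prefix='11' (no match yet)
Bit 2: prefix='110' -> emit 'h', reset
Bit 3: prefix='0' (no match yet)
Bit 4: prefix='01' -> emit 'a', reset
Bit 5: prefix='0' (no match yet)
Bit 6: prefix='01' -> emit 'a', reset
Bit 7: prefix='1' (no match yet)
Bit 8: prefix='10' -> emit 'b', reset
Bit 9: prefix='0' (no match yet)
Bit 10: prefix='00' -> emit 'l', reset
Bit 11: prefix='1' (no match yet)
Bit 12: prefix='11' (no match yet)
Bit 13: prefix='110' -> emit 'h', reset
Bit 14: prefix='1' (no match yet)
Bit 15: prefix='10' -> emit 'b', reset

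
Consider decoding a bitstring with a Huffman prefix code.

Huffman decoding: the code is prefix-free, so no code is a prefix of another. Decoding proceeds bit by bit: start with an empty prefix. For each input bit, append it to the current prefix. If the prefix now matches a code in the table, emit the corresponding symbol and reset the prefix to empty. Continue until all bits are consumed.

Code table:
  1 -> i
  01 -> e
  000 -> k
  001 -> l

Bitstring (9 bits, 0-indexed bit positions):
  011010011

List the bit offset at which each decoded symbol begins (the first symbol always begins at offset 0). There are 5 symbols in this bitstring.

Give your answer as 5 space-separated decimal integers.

Answer: 0 2 3 5 8

Derivation:
Bit 0: prefix='0' (no match yet)
Bit 1: prefix='01' -> emit 'e', reset
Bit 2: prefix='1' -> emit 'i', reset
Bit 3: prefix='0' (no match yet)
Bit 4: prefix='01' -> emit 'e', reset
Bit 5: prefix='0' (no match yet)
Bit 6: prefix='00' (no match yet)
Bit 7: prefix='001' -> emit 'l', reset
Bit 8: prefix='1' -> emit 'i', reset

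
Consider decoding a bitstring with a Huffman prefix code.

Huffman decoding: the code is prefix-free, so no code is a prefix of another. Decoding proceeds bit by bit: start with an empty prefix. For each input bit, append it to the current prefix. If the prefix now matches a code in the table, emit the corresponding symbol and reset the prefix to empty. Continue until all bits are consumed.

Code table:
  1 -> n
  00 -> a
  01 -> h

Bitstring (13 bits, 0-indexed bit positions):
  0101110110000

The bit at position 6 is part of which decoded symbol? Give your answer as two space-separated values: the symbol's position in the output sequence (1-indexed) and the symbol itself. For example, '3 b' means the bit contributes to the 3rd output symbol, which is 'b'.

Answer: 5 h

Derivation:
Bit 0: prefix='0' (no match yet)
Bit 1: prefix='01' -> emit 'h', reset
Bit 2: prefix='0' (no match yet)
Bit 3: prefix='01' -> emit 'h', reset
Bit 4: prefix='1' -> emit 'n', reset
Bit 5: prefix='1' -> emit 'n', reset
Bit 6: prefix='0' (no match yet)
Bit 7: prefix='01' -> emit 'h', reset
Bit 8: prefix='1' -> emit 'n', reset
Bit 9: prefix='0' (no match yet)
Bit 10: prefix='00' -> emit 'a', reset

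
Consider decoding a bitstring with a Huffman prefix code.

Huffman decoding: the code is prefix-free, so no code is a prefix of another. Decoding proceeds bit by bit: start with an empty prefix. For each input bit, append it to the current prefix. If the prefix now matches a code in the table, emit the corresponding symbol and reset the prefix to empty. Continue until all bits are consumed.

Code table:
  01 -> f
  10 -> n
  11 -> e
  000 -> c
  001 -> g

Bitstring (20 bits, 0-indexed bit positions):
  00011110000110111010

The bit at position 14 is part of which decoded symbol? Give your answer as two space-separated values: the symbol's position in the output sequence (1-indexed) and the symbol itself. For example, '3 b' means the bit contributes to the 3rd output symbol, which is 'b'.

Answer: 7 e

Derivation:
Bit 0: prefix='0' (no match yet)
Bit 1: prefix='00' (no match yet)
Bit 2: prefix='000' -> emit 'c', reset
Bit 3: prefix='1' (no match yet)
Bit 4: prefix='11' -> emit 'e', reset
Bit 5: prefix='1' (no match yet)
Bit 6: prefix='11' -> emit 'e', reset
Bit 7: prefix='0' (no match yet)
Bit 8: prefix='00' (no match yet)
Bit 9: prefix='000' -> emit 'c', reset
Bit 10: prefix='0' (no match yet)
Bit 11: prefix='01' -> emit 'f', reset
Bit 12: prefix='1' (no match yet)
Bit 13: prefix='10' -> emit 'n', reset
Bit 14: prefix='1' (no match yet)
Bit 15: prefix='11' -> emit 'e', reset
Bit 16: prefix='1' (no match yet)
Bit 17: prefix='10' -> emit 'n', reset
Bit 18: prefix='1' (no match yet)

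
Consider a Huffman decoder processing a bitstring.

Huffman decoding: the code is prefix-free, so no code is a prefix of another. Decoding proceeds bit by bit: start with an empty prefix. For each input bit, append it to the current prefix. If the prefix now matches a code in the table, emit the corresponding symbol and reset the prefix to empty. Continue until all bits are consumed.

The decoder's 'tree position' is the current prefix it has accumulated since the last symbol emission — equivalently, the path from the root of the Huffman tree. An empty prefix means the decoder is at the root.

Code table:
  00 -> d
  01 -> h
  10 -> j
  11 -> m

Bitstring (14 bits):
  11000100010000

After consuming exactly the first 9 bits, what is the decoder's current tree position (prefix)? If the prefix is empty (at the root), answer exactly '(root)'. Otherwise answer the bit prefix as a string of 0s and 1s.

Answer: 0

Derivation:
Bit 0: prefix='1' (no match yet)
Bit 1: prefix='11' -> emit 'm', reset
Bit 2: prefix='0' (no match yet)
Bit 3: prefix='00' -> emit 'd', reset
Bit 4: prefix='0' (no match yet)
Bit 5: prefix='01' -> emit 'h', reset
Bit 6: prefix='0' (no match yet)
Bit 7: prefix='00' -> emit 'd', reset
Bit 8: prefix='0' (no match yet)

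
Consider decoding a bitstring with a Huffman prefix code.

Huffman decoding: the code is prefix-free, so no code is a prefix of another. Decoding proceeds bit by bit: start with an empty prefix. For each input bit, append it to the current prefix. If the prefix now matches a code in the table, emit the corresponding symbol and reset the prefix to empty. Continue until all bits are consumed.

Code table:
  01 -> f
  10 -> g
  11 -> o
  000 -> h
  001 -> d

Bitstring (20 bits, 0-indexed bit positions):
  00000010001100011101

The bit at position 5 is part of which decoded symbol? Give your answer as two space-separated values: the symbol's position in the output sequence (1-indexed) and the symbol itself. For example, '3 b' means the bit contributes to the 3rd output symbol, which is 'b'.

Answer: 2 h

Derivation:
Bit 0: prefix='0' (no match yet)
Bit 1: prefix='00' (no match yet)
Bit 2: prefix='000' -> emit 'h', reset
Bit 3: prefix='0' (no match yet)
Bit 4: prefix='00' (no match yet)
Bit 5: prefix='000' -> emit 'h', reset
Bit 6: prefix='1' (no match yet)
Bit 7: prefix='10' -> emit 'g', reset
Bit 8: prefix='0' (no match yet)
Bit 9: prefix='00' (no match yet)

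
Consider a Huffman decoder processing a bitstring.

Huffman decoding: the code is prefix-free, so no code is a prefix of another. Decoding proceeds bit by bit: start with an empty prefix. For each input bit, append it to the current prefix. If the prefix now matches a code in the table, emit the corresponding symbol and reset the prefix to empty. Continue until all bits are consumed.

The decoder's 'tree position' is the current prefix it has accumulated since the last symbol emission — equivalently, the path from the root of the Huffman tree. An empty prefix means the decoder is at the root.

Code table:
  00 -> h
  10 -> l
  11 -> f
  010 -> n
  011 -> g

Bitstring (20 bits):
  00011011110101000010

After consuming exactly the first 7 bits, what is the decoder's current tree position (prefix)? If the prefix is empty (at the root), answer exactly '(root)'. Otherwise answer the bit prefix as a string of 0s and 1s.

Bit 0: prefix='0' (no match yet)
Bit 1: prefix='00' -> emit 'h', reset
Bit 2: prefix='0' (no match yet)
Bit 3: prefix='01' (no match yet)
Bit 4: prefix='011' -> emit 'g', reset
Bit 5: prefix='0' (no match yet)
Bit 6: prefix='01' (no match yet)

Answer: 01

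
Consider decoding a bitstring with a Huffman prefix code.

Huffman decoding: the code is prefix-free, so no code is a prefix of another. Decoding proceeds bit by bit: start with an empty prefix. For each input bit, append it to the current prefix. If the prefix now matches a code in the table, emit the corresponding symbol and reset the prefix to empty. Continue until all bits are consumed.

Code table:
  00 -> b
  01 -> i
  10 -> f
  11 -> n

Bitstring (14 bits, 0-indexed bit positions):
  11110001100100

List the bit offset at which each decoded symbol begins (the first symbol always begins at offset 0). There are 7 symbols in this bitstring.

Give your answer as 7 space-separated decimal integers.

Bit 0: prefix='1' (no match yet)
Bit 1: prefix='11' -> emit 'n', reset
Bit 2: prefix='1' (no match yet)
Bit 3: prefix='11' -> emit 'n', reset
Bit 4: prefix='0' (no match yet)
Bit 5: prefix='00' -> emit 'b', reset
Bit 6: prefix='0' (no match yet)
Bit 7: prefix='01' -> emit 'i', reset
Bit 8: prefix='1' (no match yet)
Bit 9: prefix='10' -> emit 'f', reset
Bit 10: prefix='0' (no match yet)
Bit 11: prefix='01' -> emit 'i', reset
Bit 12: prefix='0' (no match yet)
Bit 13: prefix='00' -> emit 'b', reset

Answer: 0 2 4 6 8 10 12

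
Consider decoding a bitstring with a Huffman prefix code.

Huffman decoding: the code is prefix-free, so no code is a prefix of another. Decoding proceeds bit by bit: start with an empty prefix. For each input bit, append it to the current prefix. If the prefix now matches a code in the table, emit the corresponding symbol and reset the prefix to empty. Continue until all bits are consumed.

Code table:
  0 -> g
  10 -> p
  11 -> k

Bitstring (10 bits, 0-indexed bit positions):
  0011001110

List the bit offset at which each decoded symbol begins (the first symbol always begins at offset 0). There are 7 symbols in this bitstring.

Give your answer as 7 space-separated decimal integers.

Bit 0: prefix='0' -> emit 'g', reset
Bit 1: prefix='0' -> emit 'g', reset
Bit 2: prefix='1' (no match yet)
Bit 3: prefix='11' -> emit 'k', reset
Bit 4: prefix='0' -> emit 'g', reset
Bit 5: prefix='0' -> emit 'g', reset
Bit 6: prefix='1' (no match yet)
Bit 7: prefix='11' -> emit 'k', reset
Bit 8: prefix='1' (no match yet)
Bit 9: prefix='10' -> emit 'p', reset

Answer: 0 1 2 4 5 6 8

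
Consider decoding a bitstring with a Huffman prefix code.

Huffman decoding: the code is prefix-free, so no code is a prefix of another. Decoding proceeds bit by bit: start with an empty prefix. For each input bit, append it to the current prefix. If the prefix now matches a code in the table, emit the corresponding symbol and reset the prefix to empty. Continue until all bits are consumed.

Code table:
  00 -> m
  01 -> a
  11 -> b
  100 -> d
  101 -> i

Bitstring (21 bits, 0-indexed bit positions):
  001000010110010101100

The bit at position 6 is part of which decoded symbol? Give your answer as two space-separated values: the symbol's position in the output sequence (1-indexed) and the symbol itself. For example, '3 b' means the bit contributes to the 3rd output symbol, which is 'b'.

Answer: 3 m

Derivation:
Bit 0: prefix='0' (no match yet)
Bit 1: prefix='00' -> emit 'm', reset
Bit 2: prefix='1' (no match yet)
Bit 3: prefix='10' (no match yet)
Bit 4: prefix='100' -> emit 'd', reset
Bit 5: prefix='0' (no match yet)
Bit 6: prefix='00' -> emit 'm', reset
Bit 7: prefix='1' (no match yet)
Bit 8: prefix='10' (no match yet)
Bit 9: prefix='101' -> emit 'i', reset
Bit 10: prefix='1' (no match yet)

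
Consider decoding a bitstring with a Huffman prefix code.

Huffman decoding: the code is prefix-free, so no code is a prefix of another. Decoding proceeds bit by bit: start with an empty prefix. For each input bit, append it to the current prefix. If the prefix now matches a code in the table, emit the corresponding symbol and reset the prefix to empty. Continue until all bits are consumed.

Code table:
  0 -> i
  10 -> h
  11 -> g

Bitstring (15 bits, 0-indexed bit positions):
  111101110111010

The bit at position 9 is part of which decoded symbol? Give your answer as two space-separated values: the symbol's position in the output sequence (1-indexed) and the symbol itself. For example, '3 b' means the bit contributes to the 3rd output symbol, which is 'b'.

Bit 0: prefix='1' (no match yet)
Bit 1: prefix='11' -> emit 'g', reset
Bit 2: prefix='1' (no match yet)
Bit 3: prefix='11' -> emit 'g', reset
Bit 4: prefix='0' -> emit 'i', reset
Bit 5: prefix='1' (no match yet)
Bit 6: prefix='11' -> emit 'g', reset
Bit 7: prefix='1' (no match yet)
Bit 8: prefix='10' -> emit 'h', reset
Bit 9: prefix='1' (no match yet)
Bit 10: prefix='11' -> emit 'g', reset
Bit 11: prefix='1' (no match yet)
Bit 12: prefix='10' -> emit 'h', reset
Bit 13: prefix='1' (no match yet)

Answer: 6 g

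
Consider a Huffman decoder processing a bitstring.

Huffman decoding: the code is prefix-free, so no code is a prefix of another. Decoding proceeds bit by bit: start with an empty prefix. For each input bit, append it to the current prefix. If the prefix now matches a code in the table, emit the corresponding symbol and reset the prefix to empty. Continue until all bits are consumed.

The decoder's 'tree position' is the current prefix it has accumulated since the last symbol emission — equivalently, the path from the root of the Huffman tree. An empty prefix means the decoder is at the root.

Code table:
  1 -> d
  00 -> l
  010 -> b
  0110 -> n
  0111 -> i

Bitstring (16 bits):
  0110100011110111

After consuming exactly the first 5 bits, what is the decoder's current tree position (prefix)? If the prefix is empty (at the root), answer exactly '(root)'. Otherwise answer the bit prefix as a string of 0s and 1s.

Bit 0: prefix='0' (no match yet)
Bit 1: prefix='01' (no match yet)
Bit 2: prefix='011' (no match yet)
Bit 3: prefix='0110' -> emit 'n', reset
Bit 4: prefix='1' -> emit 'd', reset

Answer: (root)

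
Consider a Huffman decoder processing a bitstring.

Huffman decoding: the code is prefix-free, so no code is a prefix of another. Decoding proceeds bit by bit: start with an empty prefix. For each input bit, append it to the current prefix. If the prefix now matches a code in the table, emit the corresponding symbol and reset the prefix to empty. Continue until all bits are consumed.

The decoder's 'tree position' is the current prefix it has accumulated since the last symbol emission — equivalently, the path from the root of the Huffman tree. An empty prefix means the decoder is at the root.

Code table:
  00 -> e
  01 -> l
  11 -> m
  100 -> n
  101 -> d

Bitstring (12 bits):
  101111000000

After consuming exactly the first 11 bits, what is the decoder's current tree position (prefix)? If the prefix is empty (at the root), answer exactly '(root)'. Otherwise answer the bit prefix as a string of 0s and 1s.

Answer: 0

Derivation:
Bit 0: prefix='1' (no match yet)
Bit 1: prefix='10' (no match yet)
Bit 2: prefix='101' -> emit 'd', reset
Bit 3: prefix='1' (no match yet)
Bit 4: prefix='11' -> emit 'm', reset
Bit 5: prefix='1' (no match yet)
Bit 6: prefix='10' (no match yet)
Bit 7: prefix='100' -> emit 'n', reset
Bit 8: prefix='0' (no match yet)
Bit 9: prefix='00' -> emit 'e', reset
Bit 10: prefix='0' (no match yet)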